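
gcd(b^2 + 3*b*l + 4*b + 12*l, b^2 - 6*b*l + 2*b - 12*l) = 1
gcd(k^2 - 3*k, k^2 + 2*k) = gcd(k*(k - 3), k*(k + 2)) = k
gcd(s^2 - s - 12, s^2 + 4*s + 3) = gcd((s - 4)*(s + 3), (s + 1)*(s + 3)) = s + 3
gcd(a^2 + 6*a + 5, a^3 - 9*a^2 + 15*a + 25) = a + 1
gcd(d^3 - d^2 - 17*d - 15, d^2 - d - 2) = d + 1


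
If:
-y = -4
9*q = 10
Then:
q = 10/9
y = 4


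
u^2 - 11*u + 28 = (u - 7)*(u - 4)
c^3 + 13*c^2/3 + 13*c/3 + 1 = (c + 1/3)*(c + 1)*(c + 3)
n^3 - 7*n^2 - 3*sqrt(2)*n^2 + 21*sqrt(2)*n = n*(n - 7)*(n - 3*sqrt(2))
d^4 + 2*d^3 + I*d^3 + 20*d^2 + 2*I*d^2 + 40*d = d*(d + 2)*(d - 4*I)*(d + 5*I)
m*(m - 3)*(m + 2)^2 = m^4 + m^3 - 8*m^2 - 12*m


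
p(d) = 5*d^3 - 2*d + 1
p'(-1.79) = 46.06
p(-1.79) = -24.10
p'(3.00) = 133.00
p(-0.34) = 1.48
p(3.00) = 130.00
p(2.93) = 120.91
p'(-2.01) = 58.60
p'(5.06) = 382.05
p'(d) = 15*d^2 - 2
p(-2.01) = -35.58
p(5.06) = 638.65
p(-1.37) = -9.12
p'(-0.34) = -0.27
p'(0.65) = 4.34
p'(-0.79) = 7.36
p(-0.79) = 0.11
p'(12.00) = 2158.00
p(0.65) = 1.07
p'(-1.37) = 26.15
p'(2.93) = 126.77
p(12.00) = 8617.00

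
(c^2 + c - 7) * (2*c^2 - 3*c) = 2*c^4 - c^3 - 17*c^2 + 21*c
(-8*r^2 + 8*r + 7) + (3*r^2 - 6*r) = -5*r^2 + 2*r + 7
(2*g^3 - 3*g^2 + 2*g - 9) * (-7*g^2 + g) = -14*g^5 + 23*g^4 - 17*g^3 + 65*g^2 - 9*g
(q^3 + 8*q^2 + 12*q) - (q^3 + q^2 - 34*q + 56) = 7*q^2 + 46*q - 56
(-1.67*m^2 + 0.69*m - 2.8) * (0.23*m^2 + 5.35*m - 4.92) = -0.3841*m^4 - 8.7758*m^3 + 11.2639*m^2 - 18.3748*m + 13.776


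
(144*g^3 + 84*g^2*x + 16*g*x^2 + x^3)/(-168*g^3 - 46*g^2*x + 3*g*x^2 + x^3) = (6*g + x)/(-7*g + x)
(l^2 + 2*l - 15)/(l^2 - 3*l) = (l + 5)/l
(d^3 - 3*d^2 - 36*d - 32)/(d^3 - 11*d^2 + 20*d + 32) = (d + 4)/(d - 4)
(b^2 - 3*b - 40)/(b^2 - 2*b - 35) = (b - 8)/(b - 7)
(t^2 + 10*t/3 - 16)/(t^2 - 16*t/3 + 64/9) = 3*(t + 6)/(3*t - 8)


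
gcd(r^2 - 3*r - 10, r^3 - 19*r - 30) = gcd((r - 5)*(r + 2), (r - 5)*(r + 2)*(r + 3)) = r^2 - 3*r - 10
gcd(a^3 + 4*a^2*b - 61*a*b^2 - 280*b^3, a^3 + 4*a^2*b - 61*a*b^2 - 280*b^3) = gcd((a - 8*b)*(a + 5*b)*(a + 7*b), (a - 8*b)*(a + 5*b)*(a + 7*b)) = a^3 + 4*a^2*b - 61*a*b^2 - 280*b^3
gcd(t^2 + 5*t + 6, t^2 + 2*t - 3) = t + 3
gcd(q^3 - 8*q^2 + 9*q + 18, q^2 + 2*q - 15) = q - 3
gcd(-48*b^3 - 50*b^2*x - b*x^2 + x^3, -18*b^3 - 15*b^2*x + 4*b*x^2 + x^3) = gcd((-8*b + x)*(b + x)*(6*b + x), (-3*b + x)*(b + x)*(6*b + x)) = 6*b^2 + 7*b*x + x^2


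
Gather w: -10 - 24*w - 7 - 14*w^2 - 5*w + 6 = -14*w^2 - 29*w - 11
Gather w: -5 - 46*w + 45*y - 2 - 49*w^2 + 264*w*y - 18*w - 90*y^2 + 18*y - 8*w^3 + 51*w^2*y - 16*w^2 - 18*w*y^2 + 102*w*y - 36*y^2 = -8*w^3 + w^2*(51*y - 65) + w*(-18*y^2 + 366*y - 64) - 126*y^2 + 63*y - 7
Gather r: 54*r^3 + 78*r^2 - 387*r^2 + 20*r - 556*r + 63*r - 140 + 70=54*r^3 - 309*r^2 - 473*r - 70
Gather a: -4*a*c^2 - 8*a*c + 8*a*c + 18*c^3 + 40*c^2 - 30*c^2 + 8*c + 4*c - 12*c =-4*a*c^2 + 18*c^3 + 10*c^2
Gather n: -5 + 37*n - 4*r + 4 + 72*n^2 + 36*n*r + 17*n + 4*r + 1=72*n^2 + n*(36*r + 54)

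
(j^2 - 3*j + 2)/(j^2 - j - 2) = (j - 1)/(j + 1)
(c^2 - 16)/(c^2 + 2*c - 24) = (c + 4)/(c + 6)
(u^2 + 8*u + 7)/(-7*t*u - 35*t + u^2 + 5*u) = (-u^2 - 8*u - 7)/(7*t*u + 35*t - u^2 - 5*u)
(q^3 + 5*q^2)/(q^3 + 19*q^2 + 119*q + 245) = q^2/(q^2 + 14*q + 49)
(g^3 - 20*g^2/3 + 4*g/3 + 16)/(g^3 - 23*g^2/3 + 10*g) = (3*g^2 - 2*g - 8)/(g*(3*g - 5))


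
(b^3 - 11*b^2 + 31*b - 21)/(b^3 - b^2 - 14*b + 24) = (b^2 - 8*b + 7)/(b^2 + 2*b - 8)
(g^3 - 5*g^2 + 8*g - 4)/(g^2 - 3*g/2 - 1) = 2*(g^2 - 3*g + 2)/(2*g + 1)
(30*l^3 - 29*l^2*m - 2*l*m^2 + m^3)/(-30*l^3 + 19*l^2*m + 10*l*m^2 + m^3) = (-6*l + m)/(6*l + m)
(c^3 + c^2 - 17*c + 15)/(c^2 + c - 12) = (c^2 + 4*c - 5)/(c + 4)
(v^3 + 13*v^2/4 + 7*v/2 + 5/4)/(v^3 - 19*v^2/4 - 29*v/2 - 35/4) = (v + 1)/(v - 7)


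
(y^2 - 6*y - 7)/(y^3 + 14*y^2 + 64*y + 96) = (y^2 - 6*y - 7)/(y^3 + 14*y^2 + 64*y + 96)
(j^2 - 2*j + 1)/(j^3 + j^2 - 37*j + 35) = (j - 1)/(j^2 + 2*j - 35)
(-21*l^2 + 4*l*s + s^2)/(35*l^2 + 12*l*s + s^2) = (-3*l + s)/(5*l + s)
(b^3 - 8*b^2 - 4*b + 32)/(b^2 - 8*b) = b - 4/b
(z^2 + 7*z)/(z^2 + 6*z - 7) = z/(z - 1)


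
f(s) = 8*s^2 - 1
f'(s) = 16*s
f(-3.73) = 110.30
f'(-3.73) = -59.68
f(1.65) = 20.78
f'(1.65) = 26.40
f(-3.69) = 107.93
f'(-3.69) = -59.04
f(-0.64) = 2.28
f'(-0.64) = -10.24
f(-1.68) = 21.58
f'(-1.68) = -26.88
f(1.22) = 10.91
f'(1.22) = 19.52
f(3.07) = 74.40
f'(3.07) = 49.12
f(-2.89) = 65.82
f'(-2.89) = -46.24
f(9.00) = 647.00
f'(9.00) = 144.00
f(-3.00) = 71.00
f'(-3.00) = -48.00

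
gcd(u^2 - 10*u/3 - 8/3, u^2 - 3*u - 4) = u - 4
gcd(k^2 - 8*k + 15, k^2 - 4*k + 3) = k - 3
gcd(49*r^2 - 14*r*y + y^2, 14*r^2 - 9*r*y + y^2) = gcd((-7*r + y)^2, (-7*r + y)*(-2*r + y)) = -7*r + y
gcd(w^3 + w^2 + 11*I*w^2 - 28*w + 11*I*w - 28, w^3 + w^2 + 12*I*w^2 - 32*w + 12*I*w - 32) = w^2 + w*(1 + 4*I) + 4*I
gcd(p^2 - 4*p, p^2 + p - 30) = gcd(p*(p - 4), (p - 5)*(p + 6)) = 1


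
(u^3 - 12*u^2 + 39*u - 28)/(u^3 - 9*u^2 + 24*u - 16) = (u - 7)/(u - 4)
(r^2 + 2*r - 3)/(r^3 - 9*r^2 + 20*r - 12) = (r + 3)/(r^2 - 8*r + 12)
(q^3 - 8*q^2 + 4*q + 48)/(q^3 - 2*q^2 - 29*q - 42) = (q^2 - 10*q + 24)/(q^2 - 4*q - 21)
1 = 1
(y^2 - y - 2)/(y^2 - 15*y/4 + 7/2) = 4*(y + 1)/(4*y - 7)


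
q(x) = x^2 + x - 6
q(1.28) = -3.08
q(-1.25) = -5.69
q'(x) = 2*x + 1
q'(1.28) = 3.56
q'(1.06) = 3.12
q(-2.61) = -1.80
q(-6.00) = 24.00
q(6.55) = 43.45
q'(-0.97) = -0.94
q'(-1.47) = -1.94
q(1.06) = -3.82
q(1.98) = -0.10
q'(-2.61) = -4.22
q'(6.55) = 14.10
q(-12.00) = 126.00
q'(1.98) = 4.96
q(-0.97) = -6.03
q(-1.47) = -5.31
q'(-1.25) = -1.50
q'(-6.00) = -11.00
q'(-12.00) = -23.00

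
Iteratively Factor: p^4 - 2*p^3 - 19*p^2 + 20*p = (p - 1)*(p^3 - p^2 - 20*p) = (p - 1)*(p + 4)*(p^2 - 5*p) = (p - 5)*(p - 1)*(p + 4)*(p)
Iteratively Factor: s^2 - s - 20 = (s - 5)*(s + 4)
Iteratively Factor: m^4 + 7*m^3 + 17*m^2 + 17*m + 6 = (m + 3)*(m^3 + 4*m^2 + 5*m + 2) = (m + 1)*(m + 3)*(m^2 + 3*m + 2) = (m + 1)^2*(m + 3)*(m + 2)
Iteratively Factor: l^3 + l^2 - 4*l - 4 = (l + 1)*(l^2 - 4) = (l - 2)*(l + 1)*(l + 2)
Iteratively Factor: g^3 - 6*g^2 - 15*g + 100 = (g - 5)*(g^2 - g - 20) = (g - 5)^2*(g + 4)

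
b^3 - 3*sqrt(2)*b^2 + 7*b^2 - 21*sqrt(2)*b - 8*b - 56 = (b + 7)*(b - 4*sqrt(2))*(b + sqrt(2))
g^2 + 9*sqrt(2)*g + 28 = (g + 2*sqrt(2))*(g + 7*sqrt(2))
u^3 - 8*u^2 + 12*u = u*(u - 6)*(u - 2)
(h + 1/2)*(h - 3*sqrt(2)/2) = h^2 - 3*sqrt(2)*h/2 + h/2 - 3*sqrt(2)/4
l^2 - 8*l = l*(l - 8)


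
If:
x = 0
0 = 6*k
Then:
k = 0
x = 0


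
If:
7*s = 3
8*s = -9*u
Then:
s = 3/7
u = -8/21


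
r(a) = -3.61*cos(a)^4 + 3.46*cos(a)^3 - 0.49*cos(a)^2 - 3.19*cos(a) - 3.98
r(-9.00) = -6.59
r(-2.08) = -3.15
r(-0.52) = -6.90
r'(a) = 14.44*sin(a)*cos(a)^3 - 10.38*sin(a)*cos(a)^2 + 0.98*sin(a)*cos(a) + 3.19*sin(a)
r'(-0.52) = -2.81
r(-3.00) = -8.13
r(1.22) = -5.04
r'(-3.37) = -4.75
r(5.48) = -6.11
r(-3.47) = -7.23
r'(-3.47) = -6.22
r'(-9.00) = 7.11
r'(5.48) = -2.66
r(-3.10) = -8.33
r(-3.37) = -7.78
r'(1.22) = 2.71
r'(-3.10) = 0.94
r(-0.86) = -5.96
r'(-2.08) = 1.25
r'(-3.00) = 3.10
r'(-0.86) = -2.59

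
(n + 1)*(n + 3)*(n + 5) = n^3 + 9*n^2 + 23*n + 15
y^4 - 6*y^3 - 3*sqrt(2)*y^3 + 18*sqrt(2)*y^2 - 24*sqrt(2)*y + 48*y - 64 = (y - 4)*(y - 2)*(y - 4*sqrt(2))*(y + sqrt(2))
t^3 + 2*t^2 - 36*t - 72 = (t - 6)*(t + 2)*(t + 6)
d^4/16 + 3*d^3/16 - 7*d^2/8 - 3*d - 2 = (d/4 + 1/4)*(d/4 + 1/2)*(d - 4)*(d + 4)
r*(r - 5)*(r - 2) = r^3 - 7*r^2 + 10*r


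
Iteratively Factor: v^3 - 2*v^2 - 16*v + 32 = (v + 4)*(v^2 - 6*v + 8) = (v - 4)*(v + 4)*(v - 2)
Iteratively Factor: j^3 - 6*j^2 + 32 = (j + 2)*(j^2 - 8*j + 16) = (j - 4)*(j + 2)*(j - 4)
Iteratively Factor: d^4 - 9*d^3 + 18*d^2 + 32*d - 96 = (d - 3)*(d^3 - 6*d^2 + 32) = (d - 4)*(d - 3)*(d^2 - 2*d - 8) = (d - 4)*(d - 3)*(d + 2)*(d - 4)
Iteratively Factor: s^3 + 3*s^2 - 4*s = (s)*(s^2 + 3*s - 4) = s*(s - 1)*(s + 4)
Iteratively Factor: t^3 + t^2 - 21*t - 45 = (t - 5)*(t^2 + 6*t + 9) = (t - 5)*(t + 3)*(t + 3)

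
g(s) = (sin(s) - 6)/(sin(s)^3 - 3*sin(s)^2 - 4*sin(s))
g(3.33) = -9.71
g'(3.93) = -9.57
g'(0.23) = -27.19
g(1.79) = 0.86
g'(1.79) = 0.26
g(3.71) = -5.80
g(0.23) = 5.47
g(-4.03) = 1.18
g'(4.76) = 51887.77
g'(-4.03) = 1.28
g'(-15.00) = -6.01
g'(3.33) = 39.92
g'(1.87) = 0.37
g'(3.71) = -1.18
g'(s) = (sin(s) - 6)*(-3*sin(s)^2*cos(s) + 6*sin(s)*cos(s) + 4*cos(s))/(sin(s)^3 - 3*sin(s)^2 - 4*sin(s))^2 + cos(s)/(sin(s)^3 - 3*sin(s)^2 - 4*sin(s))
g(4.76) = -1236.93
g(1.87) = 0.89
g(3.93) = -6.91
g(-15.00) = -6.29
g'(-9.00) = 4.35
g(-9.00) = -6.00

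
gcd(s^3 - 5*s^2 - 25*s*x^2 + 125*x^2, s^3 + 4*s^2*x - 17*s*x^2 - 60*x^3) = s + 5*x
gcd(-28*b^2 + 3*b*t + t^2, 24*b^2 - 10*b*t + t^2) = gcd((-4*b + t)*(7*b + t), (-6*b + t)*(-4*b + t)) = -4*b + t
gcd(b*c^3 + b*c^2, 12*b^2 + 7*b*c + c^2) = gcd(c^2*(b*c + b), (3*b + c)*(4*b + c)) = 1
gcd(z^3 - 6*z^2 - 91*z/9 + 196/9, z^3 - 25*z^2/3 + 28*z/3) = z^2 - 25*z/3 + 28/3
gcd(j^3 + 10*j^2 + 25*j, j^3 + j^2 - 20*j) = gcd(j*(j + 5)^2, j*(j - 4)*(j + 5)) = j^2 + 5*j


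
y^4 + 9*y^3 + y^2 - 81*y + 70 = (y - 2)*(y - 1)*(y + 5)*(y + 7)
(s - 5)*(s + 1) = s^2 - 4*s - 5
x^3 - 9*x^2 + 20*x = x*(x - 5)*(x - 4)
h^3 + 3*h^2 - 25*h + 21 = (h - 3)*(h - 1)*(h + 7)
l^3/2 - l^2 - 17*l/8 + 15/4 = (l/2 + 1)*(l - 5/2)*(l - 3/2)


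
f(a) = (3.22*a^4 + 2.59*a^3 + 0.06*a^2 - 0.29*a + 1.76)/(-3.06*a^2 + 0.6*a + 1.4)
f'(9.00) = -19.98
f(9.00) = -95.49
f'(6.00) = -13.65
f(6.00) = -45.02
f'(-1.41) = 1.48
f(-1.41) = -1.40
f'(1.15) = 3.44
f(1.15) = -5.66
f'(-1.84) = 2.68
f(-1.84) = -2.31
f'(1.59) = -3.02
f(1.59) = -6.03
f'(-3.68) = 6.70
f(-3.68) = -11.01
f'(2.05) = -4.83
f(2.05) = -7.88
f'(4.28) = -10.00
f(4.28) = -24.67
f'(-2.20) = 3.52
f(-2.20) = -3.43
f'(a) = (6.12*a - 0.6)*(3.22*a^4 + 2.59*a^3 + 0.06*a^2 - 0.29*a + 1.76)/(-3.06*a^2 + 0.6*a + 1.4)^2 + (12.88*a^3 + 7.77*a^2 + 0.12*a - 0.29)/(-3.06*a^2 + 0.6*a + 1.4)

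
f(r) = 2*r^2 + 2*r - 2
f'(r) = 4*r + 2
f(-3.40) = 14.32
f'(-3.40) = -11.60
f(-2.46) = 5.18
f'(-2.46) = -7.84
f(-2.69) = 7.09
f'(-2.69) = -8.76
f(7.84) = 136.61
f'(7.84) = 33.36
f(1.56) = 5.99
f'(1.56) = 8.24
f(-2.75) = 7.62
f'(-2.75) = -9.00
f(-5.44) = 46.31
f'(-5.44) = -19.76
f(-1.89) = 1.36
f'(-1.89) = -5.56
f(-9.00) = 142.00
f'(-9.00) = -34.00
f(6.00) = 82.00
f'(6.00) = 26.00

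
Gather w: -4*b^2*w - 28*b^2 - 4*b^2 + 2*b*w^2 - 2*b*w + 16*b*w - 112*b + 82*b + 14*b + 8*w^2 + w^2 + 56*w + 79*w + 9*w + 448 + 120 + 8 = -32*b^2 - 16*b + w^2*(2*b + 9) + w*(-4*b^2 + 14*b + 144) + 576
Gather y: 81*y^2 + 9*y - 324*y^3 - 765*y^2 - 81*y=-324*y^3 - 684*y^2 - 72*y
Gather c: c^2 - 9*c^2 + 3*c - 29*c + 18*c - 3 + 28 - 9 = -8*c^2 - 8*c + 16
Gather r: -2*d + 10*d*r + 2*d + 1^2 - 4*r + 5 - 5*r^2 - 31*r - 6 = -5*r^2 + r*(10*d - 35)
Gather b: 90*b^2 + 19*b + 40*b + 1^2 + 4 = 90*b^2 + 59*b + 5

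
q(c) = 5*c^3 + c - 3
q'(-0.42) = 3.65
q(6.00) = 1083.00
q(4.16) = 361.12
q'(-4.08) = 250.70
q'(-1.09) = 18.82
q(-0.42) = -3.79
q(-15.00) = -16893.00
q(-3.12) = -157.98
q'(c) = 15*c^2 + 1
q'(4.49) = 303.40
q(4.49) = 454.08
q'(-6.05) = 550.04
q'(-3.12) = 147.02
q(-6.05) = -1116.28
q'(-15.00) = 3376.00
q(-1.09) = -10.57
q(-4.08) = -346.67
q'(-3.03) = 138.71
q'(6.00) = 541.00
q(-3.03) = -145.12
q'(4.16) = 260.58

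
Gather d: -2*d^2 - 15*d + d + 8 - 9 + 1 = -2*d^2 - 14*d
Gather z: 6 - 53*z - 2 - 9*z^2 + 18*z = -9*z^2 - 35*z + 4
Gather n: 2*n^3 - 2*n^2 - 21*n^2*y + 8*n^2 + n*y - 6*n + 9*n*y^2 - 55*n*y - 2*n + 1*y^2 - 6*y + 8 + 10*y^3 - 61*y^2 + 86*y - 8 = 2*n^3 + n^2*(6 - 21*y) + n*(9*y^2 - 54*y - 8) + 10*y^3 - 60*y^2 + 80*y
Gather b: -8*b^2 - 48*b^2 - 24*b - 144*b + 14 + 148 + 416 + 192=-56*b^2 - 168*b + 770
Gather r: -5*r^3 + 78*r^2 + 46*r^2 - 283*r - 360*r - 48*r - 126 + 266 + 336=-5*r^3 + 124*r^2 - 691*r + 476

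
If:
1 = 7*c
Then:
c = 1/7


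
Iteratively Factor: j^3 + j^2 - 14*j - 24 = (j + 3)*(j^2 - 2*j - 8) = (j - 4)*(j + 3)*(j + 2)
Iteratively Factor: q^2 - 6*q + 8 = (q - 2)*(q - 4)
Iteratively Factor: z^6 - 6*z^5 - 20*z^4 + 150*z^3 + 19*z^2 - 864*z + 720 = (z - 1)*(z^5 - 5*z^4 - 25*z^3 + 125*z^2 + 144*z - 720) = (z - 1)*(z + 4)*(z^4 - 9*z^3 + 11*z^2 + 81*z - 180) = (z - 1)*(z + 3)*(z + 4)*(z^3 - 12*z^2 + 47*z - 60) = (z - 3)*(z - 1)*(z + 3)*(z + 4)*(z^2 - 9*z + 20) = (z - 4)*(z - 3)*(z - 1)*(z + 3)*(z + 4)*(z - 5)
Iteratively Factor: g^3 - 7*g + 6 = (g - 1)*(g^2 + g - 6) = (g - 1)*(g + 3)*(g - 2)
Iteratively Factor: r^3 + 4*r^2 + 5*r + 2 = (r + 1)*(r^2 + 3*r + 2) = (r + 1)^2*(r + 2)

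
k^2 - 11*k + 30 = (k - 6)*(k - 5)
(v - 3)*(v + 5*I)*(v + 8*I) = v^3 - 3*v^2 + 13*I*v^2 - 40*v - 39*I*v + 120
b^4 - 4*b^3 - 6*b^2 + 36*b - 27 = (b - 3)^2*(b - 1)*(b + 3)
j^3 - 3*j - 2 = (j - 2)*(j + 1)^2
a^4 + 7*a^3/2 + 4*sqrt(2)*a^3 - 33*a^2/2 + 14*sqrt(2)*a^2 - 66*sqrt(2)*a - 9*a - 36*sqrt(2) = (a - 3)*(a + 1/2)*(a + 6)*(a + 4*sqrt(2))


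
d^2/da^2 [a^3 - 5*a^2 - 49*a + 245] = 6*a - 10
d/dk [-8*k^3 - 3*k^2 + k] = -24*k^2 - 6*k + 1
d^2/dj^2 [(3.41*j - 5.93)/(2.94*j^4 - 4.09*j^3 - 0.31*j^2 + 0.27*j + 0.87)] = (353.696112*j^7 - 1681.193136*j^6 + 2462.786022*j^5 - 1083.388674*j^4 - 305.38252*j^3 + 363.49044*j^2 - 118.108206*j - 5.665254)/(25.412184*j^12 - 106.056972*j^11 + 139.503294*j^10 - 39.050857*j^9 - 11.629587*j^8 - 51.874266*j^7 + 41.570018*j^6 + 9.945432*j^5 + 1.094436*j^4 - 9.704394*j^3 - 0.513648*j^2 + 0.613089*j + 0.658503)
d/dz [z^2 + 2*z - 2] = 2*z + 2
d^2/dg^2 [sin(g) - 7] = -sin(g)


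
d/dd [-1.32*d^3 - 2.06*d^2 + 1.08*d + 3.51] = -3.96*d^2 - 4.12*d + 1.08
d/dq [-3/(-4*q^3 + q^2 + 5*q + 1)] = 3*(-12*q^2 + 2*q + 5)/(-4*q^3 + q^2 + 5*q + 1)^2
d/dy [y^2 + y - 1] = 2*y + 1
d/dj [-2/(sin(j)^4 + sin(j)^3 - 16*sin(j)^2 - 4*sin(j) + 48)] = 2*(4*sin(j)^3 + 3*sin(j)^2 - 32*sin(j) - 4)*cos(j)/(sin(j)^4 + sin(j)^3 - 16*sin(j)^2 - 4*sin(j) + 48)^2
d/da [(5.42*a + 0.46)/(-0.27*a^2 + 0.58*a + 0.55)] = (1.4634*a^2 + 0.2484*a + 2.7142)/(0.0729*a^4 - 0.3132*a^3 + 0.0393999999999999*a^2 + 0.638*a + 0.3025)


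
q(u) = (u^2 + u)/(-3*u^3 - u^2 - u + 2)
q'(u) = (2*u + 1)/(-3*u^3 - u^2 - u + 2) + (u^2 + u)*(9*u^2 + 2*u + 1)/(-3*u^3 - u^2 - u + 2)^2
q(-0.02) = -0.01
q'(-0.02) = 0.47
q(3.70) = -0.10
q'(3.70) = 0.03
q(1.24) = -0.43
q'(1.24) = 0.60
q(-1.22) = 0.04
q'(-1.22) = -0.14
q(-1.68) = 0.08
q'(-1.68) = -0.04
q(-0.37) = -0.10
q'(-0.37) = 0.05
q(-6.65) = 0.04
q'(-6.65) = 0.01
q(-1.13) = 0.02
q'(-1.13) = -0.16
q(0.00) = 0.00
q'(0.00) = 0.50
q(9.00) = -0.04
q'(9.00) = 0.00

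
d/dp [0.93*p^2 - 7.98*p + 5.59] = 1.86*p - 7.98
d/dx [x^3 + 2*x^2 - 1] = x*(3*x + 4)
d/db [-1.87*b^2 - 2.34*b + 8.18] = -3.74*b - 2.34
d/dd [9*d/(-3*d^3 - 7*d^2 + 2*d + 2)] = 9*(6*d^3 + 7*d^2 + 2)/(9*d^6 + 42*d^5 + 37*d^4 - 40*d^3 - 24*d^2 + 8*d + 4)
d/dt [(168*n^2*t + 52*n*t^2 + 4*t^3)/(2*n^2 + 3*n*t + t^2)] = 4*(84*n^4 + 52*n^3*t + 3*n^2*t^2 + 6*n*t^3 + t^4)/(4*n^4 + 12*n^3*t + 13*n^2*t^2 + 6*n*t^3 + t^4)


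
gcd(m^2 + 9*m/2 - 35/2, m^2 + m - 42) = m + 7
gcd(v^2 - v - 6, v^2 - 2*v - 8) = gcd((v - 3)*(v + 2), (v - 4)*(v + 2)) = v + 2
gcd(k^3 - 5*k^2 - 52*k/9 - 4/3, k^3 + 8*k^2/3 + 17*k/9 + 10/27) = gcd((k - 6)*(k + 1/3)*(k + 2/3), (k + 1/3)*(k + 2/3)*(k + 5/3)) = k^2 + k + 2/9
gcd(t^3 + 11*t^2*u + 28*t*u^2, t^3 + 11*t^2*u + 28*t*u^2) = t^3 + 11*t^2*u + 28*t*u^2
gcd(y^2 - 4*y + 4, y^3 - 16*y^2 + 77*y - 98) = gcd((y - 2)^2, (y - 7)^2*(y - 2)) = y - 2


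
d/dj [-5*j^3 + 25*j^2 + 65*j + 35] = -15*j^2 + 50*j + 65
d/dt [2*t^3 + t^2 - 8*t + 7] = 6*t^2 + 2*t - 8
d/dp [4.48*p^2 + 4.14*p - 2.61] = 8.96*p + 4.14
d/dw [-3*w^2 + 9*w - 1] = 9 - 6*w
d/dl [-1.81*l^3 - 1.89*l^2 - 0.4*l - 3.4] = -5.43*l^2 - 3.78*l - 0.4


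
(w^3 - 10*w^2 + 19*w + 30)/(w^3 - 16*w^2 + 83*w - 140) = (w^2 - 5*w - 6)/(w^2 - 11*w + 28)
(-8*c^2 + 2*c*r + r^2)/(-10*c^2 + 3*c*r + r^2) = (4*c + r)/(5*c + r)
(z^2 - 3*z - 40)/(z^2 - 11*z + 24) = (z + 5)/(z - 3)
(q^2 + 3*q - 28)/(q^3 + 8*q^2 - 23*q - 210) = (q - 4)/(q^2 + q - 30)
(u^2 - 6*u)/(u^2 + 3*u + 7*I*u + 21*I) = u*(u - 6)/(u^2 + u*(3 + 7*I) + 21*I)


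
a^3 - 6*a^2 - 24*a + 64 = (a - 8)*(a - 2)*(a + 4)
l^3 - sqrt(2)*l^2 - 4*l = l*(l - 2*sqrt(2))*(l + sqrt(2))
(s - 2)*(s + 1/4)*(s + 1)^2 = s^4 + s^3/4 - 3*s^2 - 11*s/4 - 1/2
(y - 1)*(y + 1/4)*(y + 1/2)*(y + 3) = y^4 + 11*y^3/4 - 11*y^2/8 - 2*y - 3/8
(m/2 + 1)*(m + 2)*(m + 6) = m^3/2 + 5*m^2 + 14*m + 12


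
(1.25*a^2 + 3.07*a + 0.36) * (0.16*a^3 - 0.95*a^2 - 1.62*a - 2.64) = 0.2*a^5 - 0.6963*a^4 - 4.8839*a^3 - 8.6154*a^2 - 8.688*a - 0.9504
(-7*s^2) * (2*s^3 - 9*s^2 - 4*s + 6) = -14*s^5 + 63*s^4 + 28*s^3 - 42*s^2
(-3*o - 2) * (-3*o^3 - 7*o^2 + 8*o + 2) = 9*o^4 + 27*o^3 - 10*o^2 - 22*o - 4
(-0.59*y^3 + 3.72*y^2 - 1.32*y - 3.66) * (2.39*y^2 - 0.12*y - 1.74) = -1.4101*y^5 + 8.9616*y^4 - 2.5746*y^3 - 15.0618*y^2 + 2.736*y + 6.3684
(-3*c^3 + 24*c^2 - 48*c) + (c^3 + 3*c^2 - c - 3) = -2*c^3 + 27*c^2 - 49*c - 3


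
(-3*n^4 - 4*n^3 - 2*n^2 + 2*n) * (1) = -3*n^4 - 4*n^3 - 2*n^2 + 2*n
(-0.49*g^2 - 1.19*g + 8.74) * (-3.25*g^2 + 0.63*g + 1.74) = 1.5925*g^4 + 3.5588*g^3 - 30.0073*g^2 + 3.4356*g + 15.2076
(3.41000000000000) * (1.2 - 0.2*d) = 4.092 - 0.682*d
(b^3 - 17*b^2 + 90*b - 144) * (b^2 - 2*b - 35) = b^5 - 19*b^4 + 89*b^3 + 271*b^2 - 2862*b + 5040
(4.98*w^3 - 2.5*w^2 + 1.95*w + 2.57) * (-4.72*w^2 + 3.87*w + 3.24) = -23.5056*w^5 + 31.0726*w^4 - 2.7438*w^3 - 12.6839*w^2 + 16.2639*w + 8.3268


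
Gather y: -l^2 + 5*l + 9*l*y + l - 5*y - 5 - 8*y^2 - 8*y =-l^2 + 6*l - 8*y^2 + y*(9*l - 13) - 5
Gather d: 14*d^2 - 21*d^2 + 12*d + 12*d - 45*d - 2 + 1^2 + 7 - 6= -7*d^2 - 21*d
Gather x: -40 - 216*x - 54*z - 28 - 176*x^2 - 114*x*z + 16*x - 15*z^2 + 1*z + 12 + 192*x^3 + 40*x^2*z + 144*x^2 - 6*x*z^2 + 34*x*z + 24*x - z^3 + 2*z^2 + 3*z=192*x^3 + x^2*(40*z - 32) + x*(-6*z^2 - 80*z - 176) - z^3 - 13*z^2 - 50*z - 56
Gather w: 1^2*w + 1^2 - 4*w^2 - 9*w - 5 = -4*w^2 - 8*w - 4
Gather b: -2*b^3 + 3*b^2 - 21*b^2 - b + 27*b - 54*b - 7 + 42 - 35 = -2*b^3 - 18*b^2 - 28*b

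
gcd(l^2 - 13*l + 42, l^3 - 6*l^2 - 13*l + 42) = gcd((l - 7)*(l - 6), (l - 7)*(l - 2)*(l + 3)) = l - 7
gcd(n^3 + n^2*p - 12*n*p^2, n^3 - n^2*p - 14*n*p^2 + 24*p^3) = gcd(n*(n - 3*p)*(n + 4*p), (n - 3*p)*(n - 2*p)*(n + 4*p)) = -n^2 - n*p + 12*p^2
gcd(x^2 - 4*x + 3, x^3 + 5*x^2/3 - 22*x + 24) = x - 3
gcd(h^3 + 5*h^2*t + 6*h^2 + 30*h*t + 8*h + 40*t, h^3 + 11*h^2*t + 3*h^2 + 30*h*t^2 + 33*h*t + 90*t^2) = h + 5*t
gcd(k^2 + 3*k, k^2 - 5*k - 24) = k + 3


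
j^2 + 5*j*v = j*(j + 5*v)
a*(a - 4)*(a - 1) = a^3 - 5*a^2 + 4*a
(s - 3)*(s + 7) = s^2 + 4*s - 21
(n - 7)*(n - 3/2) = n^2 - 17*n/2 + 21/2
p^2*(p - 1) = p^3 - p^2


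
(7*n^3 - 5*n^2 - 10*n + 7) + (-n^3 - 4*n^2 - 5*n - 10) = 6*n^3 - 9*n^2 - 15*n - 3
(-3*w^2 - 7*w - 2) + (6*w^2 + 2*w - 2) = 3*w^2 - 5*w - 4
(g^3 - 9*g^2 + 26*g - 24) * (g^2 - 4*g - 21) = g^5 - 13*g^4 + 41*g^3 + 61*g^2 - 450*g + 504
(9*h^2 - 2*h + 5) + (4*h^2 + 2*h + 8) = 13*h^2 + 13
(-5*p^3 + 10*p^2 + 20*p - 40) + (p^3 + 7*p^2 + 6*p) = -4*p^3 + 17*p^2 + 26*p - 40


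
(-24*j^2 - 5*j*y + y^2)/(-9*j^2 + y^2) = (-8*j + y)/(-3*j + y)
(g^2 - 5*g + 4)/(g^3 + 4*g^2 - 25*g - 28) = (g - 1)/(g^2 + 8*g + 7)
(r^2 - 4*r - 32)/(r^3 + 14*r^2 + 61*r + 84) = (r - 8)/(r^2 + 10*r + 21)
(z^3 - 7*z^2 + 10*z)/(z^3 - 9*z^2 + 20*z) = (z - 2)/(z - 4)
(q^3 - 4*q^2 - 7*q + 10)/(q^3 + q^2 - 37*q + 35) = (q + 2)/(q + 7)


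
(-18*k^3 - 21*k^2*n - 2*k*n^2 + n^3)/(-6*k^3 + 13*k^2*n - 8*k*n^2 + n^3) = (3*k^2 + 4*k*n + n^2)/(k^2 - 2*k*n + n^2)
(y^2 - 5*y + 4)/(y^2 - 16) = (y - 1)/(y + 4)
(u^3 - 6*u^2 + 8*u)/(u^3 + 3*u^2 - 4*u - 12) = u*(u - 4)/(u^2 + 5*u + 6)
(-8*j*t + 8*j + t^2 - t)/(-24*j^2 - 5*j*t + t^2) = (t - 1)/(3*j + t)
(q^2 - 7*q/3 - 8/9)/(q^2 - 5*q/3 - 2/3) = (q - 8/3)/(q - 2)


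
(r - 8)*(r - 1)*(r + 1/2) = r^3 - 17*r^2/2 + 7*r/2 + 4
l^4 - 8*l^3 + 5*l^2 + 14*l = l*(l - 7)*(l - 2)*(l + 1)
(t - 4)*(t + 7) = t^2 + 3*t - 28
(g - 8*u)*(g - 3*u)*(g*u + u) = g^3*u - 11*g^2*u^2 + g^2*u + 24*g*u^3 - 11*g*u^2 + 24*u^3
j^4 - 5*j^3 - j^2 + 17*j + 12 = (j - 4)*(j - 3)*(j + 1)^2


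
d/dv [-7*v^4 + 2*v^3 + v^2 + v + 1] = -28*v^3 + 6*v^2 + 2*v + 1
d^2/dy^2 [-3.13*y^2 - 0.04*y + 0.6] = -6.26000000000000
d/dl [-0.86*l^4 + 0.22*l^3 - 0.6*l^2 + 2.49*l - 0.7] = -3.44*l^3 + 0.66*l^2 - 1.2*l + 2.49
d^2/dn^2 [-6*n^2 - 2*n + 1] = -12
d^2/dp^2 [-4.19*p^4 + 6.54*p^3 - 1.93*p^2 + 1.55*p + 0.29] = -50.28*p^2 + 39.24*p - 3.86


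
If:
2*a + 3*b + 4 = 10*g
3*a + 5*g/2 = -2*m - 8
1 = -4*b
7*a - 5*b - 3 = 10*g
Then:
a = 1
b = -1/4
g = 21/40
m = -197/32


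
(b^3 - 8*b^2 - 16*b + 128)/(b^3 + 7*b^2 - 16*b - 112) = (b - 8)/(b + 7)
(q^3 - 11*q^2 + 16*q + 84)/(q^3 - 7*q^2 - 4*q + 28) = (q - 6)/(q - 2)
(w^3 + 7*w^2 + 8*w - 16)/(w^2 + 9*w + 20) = (w^2 + 3*w - 4)/(w + 5)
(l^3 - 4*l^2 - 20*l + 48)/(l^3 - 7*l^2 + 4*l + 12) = (l + 4)/(l + 1)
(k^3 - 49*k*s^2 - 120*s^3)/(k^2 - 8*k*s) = k + 8*s + 15*s^2/k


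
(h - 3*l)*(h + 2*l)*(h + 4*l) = h^3 + 3*h^2*l - 10*h*l^2 - 24*l^3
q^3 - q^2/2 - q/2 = q*(q - 1)*(q + 1/2)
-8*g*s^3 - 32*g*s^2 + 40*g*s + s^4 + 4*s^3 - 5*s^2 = s*(-8*g + s)*(s - 1)*(s + 5)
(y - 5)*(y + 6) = y^2 + y - 30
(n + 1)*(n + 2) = n^2 + 3*n + 2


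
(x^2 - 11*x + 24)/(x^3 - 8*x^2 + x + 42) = (x - 8)/(x^2 - 5*x - 14)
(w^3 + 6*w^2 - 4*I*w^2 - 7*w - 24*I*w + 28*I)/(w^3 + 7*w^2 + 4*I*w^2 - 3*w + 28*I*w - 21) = (w^2 - w*(1 + 4*I) + 4*I)/(w^2 + 4*I*w - 3)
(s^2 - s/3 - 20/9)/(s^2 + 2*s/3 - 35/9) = (3*s + 4)/(3*s + 7)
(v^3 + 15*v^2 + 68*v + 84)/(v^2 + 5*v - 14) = (v^2 + 8*v + 12)/(v - 2)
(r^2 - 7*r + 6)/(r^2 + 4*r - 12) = (r^2 - 7*r + 6)/(r^2 + 4*r - 12)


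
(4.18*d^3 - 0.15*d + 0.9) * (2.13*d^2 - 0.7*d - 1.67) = 8.9034*d^5 - 2.926*d^4 - 7.3001*d^3 + 2.022*d^2 - 0.3795*d - 1.503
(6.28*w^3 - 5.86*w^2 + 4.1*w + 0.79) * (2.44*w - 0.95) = 15.3232*w^4 - 20.2644*w^3 + 15.571*w^2 - 1.9674*w - 0.7505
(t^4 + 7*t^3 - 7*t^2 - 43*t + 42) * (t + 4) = t^5 + 11*t^4 + 21*t^3 - 71*t^2 - 130*t + 168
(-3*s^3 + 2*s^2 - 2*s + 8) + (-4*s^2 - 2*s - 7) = -3*s^3 - 2*s^2 - 4*s + 1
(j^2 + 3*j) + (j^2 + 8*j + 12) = 2*j^2 + 11*j + 12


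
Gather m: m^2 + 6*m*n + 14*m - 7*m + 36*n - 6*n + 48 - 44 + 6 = m^2 + m*(6*n + 7) + 30*n + 10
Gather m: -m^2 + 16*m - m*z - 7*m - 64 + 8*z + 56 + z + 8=-m^2 + m*(9 - z) + 9*z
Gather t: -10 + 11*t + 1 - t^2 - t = -t^2 + 10*t - 9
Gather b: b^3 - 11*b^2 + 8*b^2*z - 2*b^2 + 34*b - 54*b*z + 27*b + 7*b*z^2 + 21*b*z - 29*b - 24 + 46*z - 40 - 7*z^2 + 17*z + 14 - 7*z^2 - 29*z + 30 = b^3 + b^2*(8*z - 13) + b*(7*z^2 - 33*z + 32) - 14*z^2 + 34*z - 20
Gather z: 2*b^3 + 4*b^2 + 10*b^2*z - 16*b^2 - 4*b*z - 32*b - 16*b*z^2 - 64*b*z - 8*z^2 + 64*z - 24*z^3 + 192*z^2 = 2*b^3 - 12*b^2 - 32*b - 24*z^3 + z^2*(184 - 16*b) + z*(10*b^2 - 68*b + 64)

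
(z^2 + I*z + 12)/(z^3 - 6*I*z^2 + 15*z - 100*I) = (z - 3*I)/(z^2 - 10*I*z - 25)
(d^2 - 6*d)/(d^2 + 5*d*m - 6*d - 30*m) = d/(d + 5*m)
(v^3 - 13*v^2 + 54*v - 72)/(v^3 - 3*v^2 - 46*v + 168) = (v - 3)/(v + 7)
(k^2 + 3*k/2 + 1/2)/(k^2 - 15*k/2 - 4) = (k + 1)/(k - 8)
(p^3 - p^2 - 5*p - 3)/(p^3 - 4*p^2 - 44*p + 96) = (p^3 - p^2 - 5*p - 3)/(p^3 - 4*p^2 - 44*p + 96)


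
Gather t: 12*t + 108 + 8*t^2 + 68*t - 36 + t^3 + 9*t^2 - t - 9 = t^3 + 17*t^2 + 79*t + 63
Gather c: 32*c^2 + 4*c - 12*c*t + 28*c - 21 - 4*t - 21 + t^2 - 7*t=32*c^2 + c*(32 - 12*t) + t^2 - 11*t - 42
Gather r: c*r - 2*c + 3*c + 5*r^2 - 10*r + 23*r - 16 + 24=c + 5*r^2 + r*(c + 13) + 8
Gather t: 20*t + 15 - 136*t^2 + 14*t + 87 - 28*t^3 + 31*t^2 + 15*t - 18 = -28*t^3 - 105*t^2 + 49*t + 84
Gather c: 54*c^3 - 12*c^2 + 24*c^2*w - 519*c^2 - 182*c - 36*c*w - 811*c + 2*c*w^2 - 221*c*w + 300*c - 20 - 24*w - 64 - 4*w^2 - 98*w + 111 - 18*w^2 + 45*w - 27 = 54*c^3 + c^2*(24*w - 531) + c*(2*w^2 - 257*w - 693) - 22*w^2 - 77*w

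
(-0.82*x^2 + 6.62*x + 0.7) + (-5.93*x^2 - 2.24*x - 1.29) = -6.75*x^2 + 4.38*x - 0.59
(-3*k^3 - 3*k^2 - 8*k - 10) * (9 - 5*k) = 15*k^4 - 12*k^3 + 13*k^2 - 22*k - 90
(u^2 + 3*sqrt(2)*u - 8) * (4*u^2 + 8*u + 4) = 4*u^4 + 8*u^3 + 12*sqrt(2)*u^3 - 28*u^2 + 24*sqrt(2)*u^2 - 64*u + 12*sqrt(2)*u - 32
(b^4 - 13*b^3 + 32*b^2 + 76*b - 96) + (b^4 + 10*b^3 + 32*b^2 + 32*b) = 2*b^4 - 3*b^3 + 64*b^2 + 108*b - 96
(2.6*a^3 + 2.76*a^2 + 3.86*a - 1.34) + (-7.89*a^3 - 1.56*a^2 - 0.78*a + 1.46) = -5.29*a^3 + 1.2*a^2 + 3.08*a + 0.12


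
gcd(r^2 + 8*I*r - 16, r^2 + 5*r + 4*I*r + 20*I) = r + 4*I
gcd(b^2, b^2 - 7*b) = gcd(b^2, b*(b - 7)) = b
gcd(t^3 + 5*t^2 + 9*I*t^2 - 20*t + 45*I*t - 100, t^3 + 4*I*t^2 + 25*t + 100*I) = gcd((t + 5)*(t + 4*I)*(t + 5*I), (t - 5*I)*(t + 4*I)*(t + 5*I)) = t^2 + 9*I*t - 20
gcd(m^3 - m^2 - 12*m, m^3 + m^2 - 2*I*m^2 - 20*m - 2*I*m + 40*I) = m - 4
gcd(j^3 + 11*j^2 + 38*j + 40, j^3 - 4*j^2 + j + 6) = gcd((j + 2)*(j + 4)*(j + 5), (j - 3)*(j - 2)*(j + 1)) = 1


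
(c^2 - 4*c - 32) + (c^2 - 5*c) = 2*c^2 - 9*c - 32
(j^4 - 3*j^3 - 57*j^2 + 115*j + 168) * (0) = 0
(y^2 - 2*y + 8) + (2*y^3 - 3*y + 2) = 2*y^3 + y^2 - 5*y + 10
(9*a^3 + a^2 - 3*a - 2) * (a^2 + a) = 9*a^5 + 10*a^4 - 2*a^3 - 5*a^2 - 2*a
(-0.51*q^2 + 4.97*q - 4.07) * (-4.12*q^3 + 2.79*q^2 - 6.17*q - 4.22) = 2.1012*q^5 - 21.8993*q^4 + 33.7814*q^3 - 39.868*q^2 + 4.1385*q + 17.1754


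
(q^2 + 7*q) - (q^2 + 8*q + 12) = -q - 12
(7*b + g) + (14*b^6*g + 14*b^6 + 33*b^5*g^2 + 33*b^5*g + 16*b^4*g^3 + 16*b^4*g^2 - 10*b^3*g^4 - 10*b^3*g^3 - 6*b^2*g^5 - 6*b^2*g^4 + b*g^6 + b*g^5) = 14*b^6*g + 14*b^6 + 33*b^5*g^2 + 33*b^5*g + 16*b^4*g^3 + 16*b^4*g^2 - 10*b^3*g^4 - 10*b^3*g^3 - 6*b^2*g^5 - 6*b^2*g^4 + b*g^6 + b*g^5 + 7*b + g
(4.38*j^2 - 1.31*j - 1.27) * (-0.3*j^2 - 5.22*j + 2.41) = -1.314*j^4 - 22.4706*j^3 + 17.775*j^2 + 3.4723*j - 3.0607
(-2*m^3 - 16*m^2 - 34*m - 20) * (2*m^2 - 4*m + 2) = -4*m^5 - 24*m^4 - 8*m^3 + 64*m^2 + 12*m - 40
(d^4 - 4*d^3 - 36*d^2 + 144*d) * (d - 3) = d^5 - 7*d^4 - 24*d^3 + 252*d^2 - 432*d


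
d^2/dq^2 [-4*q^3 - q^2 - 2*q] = -24*q - 2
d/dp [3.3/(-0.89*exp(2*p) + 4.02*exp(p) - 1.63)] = (5.874*exp(p) - 13.266)*exp(p)/(0.89*exp(2*p) - 4.02*exp(p) + 1.63)^2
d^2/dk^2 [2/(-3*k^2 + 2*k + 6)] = 4*(-9*k^2 + 6*k + 4*(3*k - 1)^2 + 18)/(-3*k^2 + 2*k + 6)^3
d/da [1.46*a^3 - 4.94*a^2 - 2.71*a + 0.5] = 4.38*a^2 - 9.88*a - 2.71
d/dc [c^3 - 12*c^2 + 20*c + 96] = 3*c^2 - 24*c + 20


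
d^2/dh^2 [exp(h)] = exp(h)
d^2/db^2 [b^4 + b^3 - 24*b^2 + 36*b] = 12*b^2 + 6*b - 48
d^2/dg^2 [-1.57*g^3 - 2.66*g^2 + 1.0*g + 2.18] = -9.42*g - 5.32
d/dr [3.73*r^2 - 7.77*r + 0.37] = 7.46*r - 7.77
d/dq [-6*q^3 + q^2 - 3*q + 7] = -18*q^2 + 2*q - 3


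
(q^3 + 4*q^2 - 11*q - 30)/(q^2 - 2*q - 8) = (q^2 + 2*q - 15)/(q - 4)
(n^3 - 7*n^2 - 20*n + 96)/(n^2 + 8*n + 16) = (n^2 - 11*n + 24)/(n + 4)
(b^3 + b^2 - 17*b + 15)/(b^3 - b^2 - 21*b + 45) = (b - 1)/(b - 3)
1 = 1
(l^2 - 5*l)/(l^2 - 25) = l/(l + 5)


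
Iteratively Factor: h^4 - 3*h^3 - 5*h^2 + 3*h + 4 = (h + 1)*(h^3 - 4*h^2 - h + 4) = (h - 4)*(h + 1)*(h^2 - 1) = (h - 4)*(h - 1)*(h + 1)*(h + 1)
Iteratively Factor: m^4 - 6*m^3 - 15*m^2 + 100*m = (m + 4)*(m^3 - 10*m^2 + 25*m) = m*(m + 4)*(m^2 - 10*m + 25) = m*(m - 5)*(m + 4)*(m - 5)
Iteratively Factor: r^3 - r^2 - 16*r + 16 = (r - 1)*(r^2 - 16) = (r - 4)*(r - 1)*(r + 4)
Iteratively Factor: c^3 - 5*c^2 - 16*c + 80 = (c + 4)*(c^2 - 9*c + 20) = (c - 5)*(c + 4)*(c - 4)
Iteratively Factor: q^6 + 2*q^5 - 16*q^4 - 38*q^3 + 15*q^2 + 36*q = (q + 1)*(q^5 + q^4 - 17*q^3 - 21*q^2 + 36*q) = (q + 1)*(q + 3)*(q^4 - 2*q^3 - 11*q^2 + 12*q) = (q + 1)*(q + 3)^2*(q^3 - 5*q^2 + 4*q) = q*(q + 1)*(q + 3)^2*(q^2 - 5*q + 4) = q*(q - 4)*(q + 1)*(q + 3)^2*(q - 1)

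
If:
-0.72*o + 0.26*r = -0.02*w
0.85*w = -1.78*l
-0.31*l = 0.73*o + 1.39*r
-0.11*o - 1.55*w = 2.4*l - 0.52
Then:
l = -0.61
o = 0.07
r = 0.10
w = 1.27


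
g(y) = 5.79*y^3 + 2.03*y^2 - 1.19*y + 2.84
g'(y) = 17.37*y^2 + 4.06*y - 1.19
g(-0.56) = 3.13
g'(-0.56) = 1.98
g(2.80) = 142.53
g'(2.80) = 146.36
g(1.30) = 17.44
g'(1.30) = 33.44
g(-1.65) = -15.68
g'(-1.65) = 39.40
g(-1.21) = -3.01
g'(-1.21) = 19.33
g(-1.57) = -12.69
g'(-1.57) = 35.25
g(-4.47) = -468.41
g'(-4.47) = 327.73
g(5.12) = 827.08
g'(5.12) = 474.94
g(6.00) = 1319.42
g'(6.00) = 648.49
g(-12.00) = -9695.68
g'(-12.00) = 2451.37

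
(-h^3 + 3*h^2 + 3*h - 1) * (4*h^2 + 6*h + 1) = -4*h^5 + 6*h^4 + 29*h^3 + 17*h^2 - 3*h - 1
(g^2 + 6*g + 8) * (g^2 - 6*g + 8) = g^4 - 20*g^2 + 64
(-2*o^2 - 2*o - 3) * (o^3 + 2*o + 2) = -2*o^5 - 2*o^4 - 7*o^3 - 8*o^2 - 10*o - 6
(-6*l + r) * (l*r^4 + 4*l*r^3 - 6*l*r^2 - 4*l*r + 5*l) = -6*l^2*r^4 - 24*l^2*r^3 + 36*l^2*r^2 + 24*l^2*r - 30*l^2 + l*r^5 + 4*l*r^4 - 6*l*r^3 - 4*l*r^2 + 5*l*r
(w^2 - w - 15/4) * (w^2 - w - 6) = w^4 - 2*w^3 - 35*w^2/4 + 39*w/4 + 45/2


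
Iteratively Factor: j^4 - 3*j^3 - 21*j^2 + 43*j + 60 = (j + 1)*(j^3 - 4*j^2 - 17*j + 60) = (j - 3)*(j + 1)*(j^2 - j - 20) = (j - 3)*(j + 1)*(j + 4)*(j - 5)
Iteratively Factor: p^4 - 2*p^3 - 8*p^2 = (p - 4)*(p^3 + 2*p^2) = p*(p - 4)*(p^2 + 2*p) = p^2*(p - 4)*(p + 2)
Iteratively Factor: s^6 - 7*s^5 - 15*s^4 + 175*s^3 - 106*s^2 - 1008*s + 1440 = (s + 4)*(s^5 - 11*s^4 + 29*s^3 + 59*s^2 - 342*s + 360) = (s - 4)*(s + 4)*(s^4 - 7*s^3 + s^2 + 63*s - 90) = (s - 5)*(s - 4)*(s + 4)*(s^3 - 2*s^2 - 9*s + 18) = (s - 5)*(s - 4)*(s - 2)*(s + 4)*(s^2 - 9) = (s - 5)*(s - 4)*(s - 3)*(s - 2)*(s + 4)*(s + 3)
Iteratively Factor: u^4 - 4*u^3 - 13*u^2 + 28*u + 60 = (u + 2)*(u^3 - 6*u^2 - u + 30) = (u + 2)^2*(u^2 - 8*u + 15) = (u - 5)*(u + 2)^2*(u - 3)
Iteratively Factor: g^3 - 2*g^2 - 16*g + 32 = (g + 4)*(g^2 - 6*g + 8) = (g - 2)*(g + 4)*(g - 4)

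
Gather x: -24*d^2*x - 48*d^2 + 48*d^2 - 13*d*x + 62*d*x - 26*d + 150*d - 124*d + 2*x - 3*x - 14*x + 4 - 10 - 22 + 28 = x*(-24*d^2 + 49*d - 15)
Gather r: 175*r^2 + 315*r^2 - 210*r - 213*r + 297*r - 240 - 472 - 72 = 490*r^2 - 126*r - 784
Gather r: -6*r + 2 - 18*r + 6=8 - 24*r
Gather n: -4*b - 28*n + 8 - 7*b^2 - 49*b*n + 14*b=-7*b^2 + 10*b + n*(-49*b - 28) + 8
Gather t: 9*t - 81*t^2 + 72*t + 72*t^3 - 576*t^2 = 72*t^3 - 657*t^2 + 81*t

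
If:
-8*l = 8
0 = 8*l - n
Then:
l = -1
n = -8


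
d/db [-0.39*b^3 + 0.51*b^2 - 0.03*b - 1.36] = -1.17*b^2 + 1.02*b - 0.03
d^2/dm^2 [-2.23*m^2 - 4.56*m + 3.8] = -4.46000000000000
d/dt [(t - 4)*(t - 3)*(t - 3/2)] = 3*t^2 - 17*t + 45/2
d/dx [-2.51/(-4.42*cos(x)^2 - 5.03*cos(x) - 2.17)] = (22.1884*cos(x) + 12.6253)*sin(x)/(4.42*cos(x)^2 + 5.03*cos(x) + 2.17)^2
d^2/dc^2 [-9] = 0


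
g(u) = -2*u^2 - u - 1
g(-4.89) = -43.93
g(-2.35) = -9.70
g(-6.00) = -67.00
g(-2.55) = -11.46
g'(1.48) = -6.92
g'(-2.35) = 8.40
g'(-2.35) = 8.40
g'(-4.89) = 18.56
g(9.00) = -172.00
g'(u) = -4*u - 1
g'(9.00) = -37.00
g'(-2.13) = 7.52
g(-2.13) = -7.94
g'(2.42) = -10.68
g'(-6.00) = 23.00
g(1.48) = -6.86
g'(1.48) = -6.92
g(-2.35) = -9.70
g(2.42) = -15.13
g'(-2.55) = 9.20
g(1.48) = -6.86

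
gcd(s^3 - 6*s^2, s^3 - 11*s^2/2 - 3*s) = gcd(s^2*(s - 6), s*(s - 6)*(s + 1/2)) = s^2 - 6*s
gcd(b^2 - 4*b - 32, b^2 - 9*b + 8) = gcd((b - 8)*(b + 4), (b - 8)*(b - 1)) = b - 8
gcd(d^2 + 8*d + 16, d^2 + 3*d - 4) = d + 4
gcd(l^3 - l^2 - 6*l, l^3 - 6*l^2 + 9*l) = l^2 - 3*l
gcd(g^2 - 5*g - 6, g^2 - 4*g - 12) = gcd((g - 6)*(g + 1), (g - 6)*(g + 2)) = g - 6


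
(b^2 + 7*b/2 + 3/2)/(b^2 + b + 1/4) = 2*(b + 3)/(2*b + 1)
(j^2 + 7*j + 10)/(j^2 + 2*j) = (j + 5)/j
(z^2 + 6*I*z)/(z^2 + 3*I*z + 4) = z*(z + 6*I)/(z^2 + 3*I*z + 4)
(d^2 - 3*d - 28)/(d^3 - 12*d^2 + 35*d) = (d + 4)/(d*(d - 5))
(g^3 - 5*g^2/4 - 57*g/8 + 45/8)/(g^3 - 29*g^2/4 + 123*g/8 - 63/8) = (2*g + 5)/(2*g - 7)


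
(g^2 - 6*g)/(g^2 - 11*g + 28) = g*(g - 6)/(g^2 - 11*g + 28)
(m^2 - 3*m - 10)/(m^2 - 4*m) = (m^2 - 3*m - 10)/(m*(m - 4))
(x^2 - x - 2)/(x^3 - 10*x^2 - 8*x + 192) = (x^2 - x - 2)/(x^3 - 10*x^2 - 8*x + 192)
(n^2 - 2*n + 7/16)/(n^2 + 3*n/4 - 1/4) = (n - 7/4)/(n + 1)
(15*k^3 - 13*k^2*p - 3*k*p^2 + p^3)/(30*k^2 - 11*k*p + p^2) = (-3*k^2 + 2*k*p + p^2)/(-6*k + p)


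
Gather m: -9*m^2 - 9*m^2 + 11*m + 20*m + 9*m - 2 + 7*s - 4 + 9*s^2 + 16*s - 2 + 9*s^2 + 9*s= -18*m^2 + 40*m + 18*s^2 + 32*s - 8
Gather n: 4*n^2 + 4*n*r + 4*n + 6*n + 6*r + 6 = 4*n^2 + n*(4*r + 10) + 6*r + 6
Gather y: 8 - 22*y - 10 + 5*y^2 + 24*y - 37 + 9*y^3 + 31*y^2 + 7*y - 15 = 9*y^3 + 36*y^2 + 9*y - 54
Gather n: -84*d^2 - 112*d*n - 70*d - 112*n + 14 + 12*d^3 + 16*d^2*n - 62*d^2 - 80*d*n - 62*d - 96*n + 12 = 12*d^3 - 146*d^2 - 132*d + n*(16*d^2 - 192*d - 208) + 26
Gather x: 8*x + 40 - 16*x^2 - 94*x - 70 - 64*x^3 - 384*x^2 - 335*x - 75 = -64*x^3 - 400*x^2 - 421*x - 105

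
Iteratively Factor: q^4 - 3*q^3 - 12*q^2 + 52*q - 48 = (q + 4)*(q^3 - 7*q^2 + 16*q - 12) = (q - 3)*(q + 4)*(q^2 - 4*q + 4) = (q - 3)*(q - 2)*(q + 4)*(q - 2)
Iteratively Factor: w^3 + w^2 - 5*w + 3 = (w - 1)*(w^2 + 2*w - 3) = (w - 1)*(w + 3)*(w - 1)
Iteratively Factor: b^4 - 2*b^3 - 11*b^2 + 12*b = (b - 4)*(b^3 + 2*b^2 - 3*b) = b*(b - 4)*(b^2 + 2*b - 3) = b*(b - 4)*(b + 3)*(b - 1)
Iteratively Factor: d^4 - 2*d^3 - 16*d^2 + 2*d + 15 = (d - 5)*(d^3 + 3*d^2 - d - 3) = (d - 5)*(d + 1)*(d^2 + 2*d - 3) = (d - 5)*(d + 1)*(d + 3)*(d - 1)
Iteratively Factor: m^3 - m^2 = (m)*(m^2 - m) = m*(m - 1)*(m)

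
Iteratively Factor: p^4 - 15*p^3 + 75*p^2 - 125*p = (p)*(p^3 - 15*p^2 + 75*p - 125) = p*(p - 5)*(p^2 - 10*p + 25) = p*(p - 5)^2*(p - 5)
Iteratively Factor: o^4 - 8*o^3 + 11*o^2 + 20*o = (o - 4)*(o^3 - 4*o^2 - 5*o) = (o - 5)*(o - 4)*(o^2 + o) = (o - 5)*(o - 4)*(o + 1)*(o)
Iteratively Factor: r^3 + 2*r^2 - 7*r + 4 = (r - 1)*(r^2 + 3*r - 4) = (r - 1)*(r + 4)*(r - 1)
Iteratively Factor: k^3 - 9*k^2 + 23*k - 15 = (k - 1)*(k^2 - 8*k + 15) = (k - 3)*(k - 1)*(k - 5)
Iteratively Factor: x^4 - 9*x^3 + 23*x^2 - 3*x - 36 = (x + 1)*(x^3 - 10*x^2 + 33*x - 36) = (x - 3)*(x + 1)*(x^2 - 7*x + 12) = (x - 3)^2*(x + 1)*(x - 4)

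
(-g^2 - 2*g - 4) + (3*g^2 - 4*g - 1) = 2*g^2 - 6*g - 5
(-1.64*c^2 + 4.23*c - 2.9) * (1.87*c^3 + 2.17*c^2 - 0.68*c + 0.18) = -3.0668*c^5 + 4.3513*c^4 + 4.8713*c^3 - 9.4646*c^2 + 2.7334*c - 0.522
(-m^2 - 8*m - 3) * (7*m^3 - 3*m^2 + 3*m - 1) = -7*m^5 - 53*m^4 - 14*m^2 - m + 3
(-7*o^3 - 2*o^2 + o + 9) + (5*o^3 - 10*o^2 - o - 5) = -2*o^3 - 12*o^2 + 4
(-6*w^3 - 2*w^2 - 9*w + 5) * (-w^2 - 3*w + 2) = 6*w^5 + 20*w^4 + 3*w^3 + 18*w^2 - 33*w + 10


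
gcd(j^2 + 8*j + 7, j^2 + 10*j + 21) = j + 7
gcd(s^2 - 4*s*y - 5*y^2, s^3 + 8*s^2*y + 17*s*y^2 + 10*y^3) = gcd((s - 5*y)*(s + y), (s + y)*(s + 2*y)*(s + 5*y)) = s + y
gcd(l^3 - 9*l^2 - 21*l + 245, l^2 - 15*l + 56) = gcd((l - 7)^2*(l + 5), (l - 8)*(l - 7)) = l - 7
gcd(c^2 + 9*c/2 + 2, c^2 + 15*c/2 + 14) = c + 4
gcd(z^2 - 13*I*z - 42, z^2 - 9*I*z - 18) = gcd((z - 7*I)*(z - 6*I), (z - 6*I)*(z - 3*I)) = z - 6*I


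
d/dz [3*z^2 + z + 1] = 6*z + 1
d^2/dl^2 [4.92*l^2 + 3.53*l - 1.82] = 9.84000000000000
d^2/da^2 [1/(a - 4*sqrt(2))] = 2/(a - 4*sqrt(2))^3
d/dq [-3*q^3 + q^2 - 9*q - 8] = -9*q^2 + 2*q - 9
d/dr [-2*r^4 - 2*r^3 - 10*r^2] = 2*r*(-4*r^2 - 3*r - 10)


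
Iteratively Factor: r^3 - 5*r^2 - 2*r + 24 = (r - 3)*(r^2 - 2*r - 8) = (r - 4)*(r - 3)*(r + 2)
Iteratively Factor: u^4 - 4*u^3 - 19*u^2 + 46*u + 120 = (u + 2)*(u^3 - 6*u^2 - 7*u + 60) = (u - 5)*(u + 2)*(u^2 - u - 12) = (u - 5)*(u - 4)*(u + 2)*(u + 3)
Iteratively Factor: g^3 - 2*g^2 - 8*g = (g + 2)*(g^2 - 4*g) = g*(g + 2)*(g - 4)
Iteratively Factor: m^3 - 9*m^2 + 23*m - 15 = (m - 3)*(m^2 - 6*m + 5) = (m - 3)*(m - 1)*(m - 5)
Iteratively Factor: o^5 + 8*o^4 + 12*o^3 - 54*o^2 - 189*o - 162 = (o - 3)*(o^4 + 11*o^3 + 45*o^2 + 81*o + 54) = (o - 3)*(o + 3)*(o^3 + 8*o^2 + 21*o + 18) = (o - 3)*(o + 2)*(o + 3)*(o^2 + 6*o + 9) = (o - 3)*(o + 2)*(o + 3)^2*(o + 3)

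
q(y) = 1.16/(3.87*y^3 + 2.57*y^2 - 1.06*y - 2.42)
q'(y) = 1.16*(-11.61*y^2 - 5.14*y + 1.06)/(3.87*y^3 + 2.57*y^2 - 1.06*y - 2.42)^2 = (-13.4676*y^2 - 5.9624*y + 1.2296)/(3.87*y^3 + 2.57*y^2 - 1.06*y - 2.42)^2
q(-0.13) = -0.52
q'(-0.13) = 0.35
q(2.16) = 0.03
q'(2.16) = -0.03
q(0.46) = -0.58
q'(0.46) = -1.10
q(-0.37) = -0.62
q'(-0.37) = 0.45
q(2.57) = 0.01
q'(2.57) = -0.02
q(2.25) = 0.02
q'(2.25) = -0.03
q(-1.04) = -0.40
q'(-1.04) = -0.85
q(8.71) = 0.00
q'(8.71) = -0.00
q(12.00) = 0.00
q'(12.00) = -0.00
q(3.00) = 0.01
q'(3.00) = -0.01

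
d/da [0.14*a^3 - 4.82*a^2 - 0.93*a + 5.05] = 0.42*a^2 - 9.64*a - 0.93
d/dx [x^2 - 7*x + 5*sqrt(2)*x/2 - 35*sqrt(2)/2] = 2*x - 7 + 5*sqrt(2)/2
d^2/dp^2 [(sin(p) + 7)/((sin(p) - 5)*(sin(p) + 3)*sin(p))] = (-4*sin(p)^4 - 57*sin(p)^3 + 96*sin(p)^2 + 200*sin(p) - 816 - 2037/sin(p) + 1260/sin(p)^2 + 3150/sin(p)^3)/((sin(p) - 5)^3*(sin(p) + 3)^3)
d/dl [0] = 0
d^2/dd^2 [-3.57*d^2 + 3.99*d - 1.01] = -7.14000000000000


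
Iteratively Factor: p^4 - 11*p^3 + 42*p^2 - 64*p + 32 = (p - 4)*(p^3 - 7*p^2 + 14*p - 8) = (p - 4)^2*(p^2 - 3*p + 2) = (p - 4)^2*(p - 2)*(p - 1)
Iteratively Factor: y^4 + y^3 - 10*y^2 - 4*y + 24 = (y - 2)*(y^3 + 3*y^2 - 4*y - 12) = (y - 2)*(y + 3)*(y^2 - 4) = (y - 2)^2*(y + 3)*(y + 2)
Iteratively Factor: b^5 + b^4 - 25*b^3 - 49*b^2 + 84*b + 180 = (b + 3)*(b^4 - 2*b^3 - 19*b^2 + 8*b + 60) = (b + 3)^2*(b^3 - 5*b^2 - 4*b + 20) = (b - 5)*(b + 3)^2*(b^2 - 4) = (b - 5)*(b - 2)*(b + 3)^2*(b + 2)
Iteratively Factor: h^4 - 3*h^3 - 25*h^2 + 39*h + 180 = (h - 5)*(h^3 + 2*h^2 - 15*h - 36) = (h - 5)*(h + 3)*(h^2 - h - 12) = (h - 5)*(h + 3)^2*(h - 4)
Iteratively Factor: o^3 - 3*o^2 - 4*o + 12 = (o - 2)*(o^2 - o - 6) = (o - 2)*(o + 2)*(o - 3)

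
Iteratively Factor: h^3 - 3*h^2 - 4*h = (h + 1)*(h^2 - 4*h) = h*(h + 1)*(h - 4)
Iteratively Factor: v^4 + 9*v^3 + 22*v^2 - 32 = (v + 2)*(v^3 + 7*v^2 + 8*v - 16) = (v + 2)*(v + 4)*(v^2 + 3*v - 4) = (v - 1)*(v + 2)*(v + 4)*(v + 4)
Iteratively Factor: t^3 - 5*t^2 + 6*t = (t)*(t^2 - 5*t + 6) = t*(t - 3)*(t - 2)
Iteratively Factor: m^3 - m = (m - 1)*(m^2 + m) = (m - 1)*(m + 1)*(m)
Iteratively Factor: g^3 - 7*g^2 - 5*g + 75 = (g - 5)*(g^2 - 2*g - 15) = (g - 5)*(g + 3)*(g - 5)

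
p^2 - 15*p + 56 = (p - 8)*(p - 7)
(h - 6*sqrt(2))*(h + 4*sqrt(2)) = h^2 - 2*sqrt(2)*h - 48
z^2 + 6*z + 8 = (z + 2)*(z + 4)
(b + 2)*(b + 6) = b^2 + 8*b + 12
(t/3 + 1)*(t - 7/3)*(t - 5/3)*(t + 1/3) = t^4/3 - 2*t^3/9 - 76*t^2/27 + 242*t/81 + 35/27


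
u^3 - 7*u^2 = u^2*(u - 7)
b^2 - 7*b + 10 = (b - 5)*(b - 2)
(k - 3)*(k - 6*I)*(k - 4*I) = k^3 - 3*k^2 - 10*I*k^2 - 24*k + 30*I*k + 72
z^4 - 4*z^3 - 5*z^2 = z^2*(z - 5)*(z + 1)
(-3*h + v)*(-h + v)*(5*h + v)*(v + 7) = 15*h^3*v + 105*h^3 - 17*h^2*v^2 - 119*h^2*v + h*v^3 + 7*h*v^2 + v^4 + 7*v^3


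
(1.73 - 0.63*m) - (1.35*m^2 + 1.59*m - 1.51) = -1.35*m^2 - 2.22*m + 3.24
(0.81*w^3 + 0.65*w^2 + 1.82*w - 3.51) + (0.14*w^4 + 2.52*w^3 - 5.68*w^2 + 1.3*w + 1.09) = 0.14*w^4 + 3.33*w^3 - 5.03*w^2 + 3.12*w - 2.42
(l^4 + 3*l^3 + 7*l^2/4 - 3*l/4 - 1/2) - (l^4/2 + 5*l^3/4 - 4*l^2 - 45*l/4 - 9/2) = l^4/2 + 7*l^3/4 + 23*l^2/4 + 21*l/2 + 4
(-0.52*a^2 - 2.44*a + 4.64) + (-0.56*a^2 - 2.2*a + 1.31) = -1.08*a^2 - 4.64*a + 5.95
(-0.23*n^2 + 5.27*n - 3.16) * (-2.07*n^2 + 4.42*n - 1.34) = 0.4761*n^4 - 11.9255*n^3 + 30.1428*n^2 - 21.029*n + 4.2344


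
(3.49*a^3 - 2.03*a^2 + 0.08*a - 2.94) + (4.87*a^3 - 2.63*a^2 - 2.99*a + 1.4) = 8.36*a^3 - 4.66*a^2 - 2.91*a - 1.54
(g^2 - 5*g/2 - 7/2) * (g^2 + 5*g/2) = g^4 - 39*g^2/4 - 35*g/4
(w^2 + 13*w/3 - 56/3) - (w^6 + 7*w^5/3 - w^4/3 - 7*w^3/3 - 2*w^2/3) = -w^6 - 7*w^5/3 + w^4/3 + 7*w^3/3 + 5*w^2/3 + 13*w/3 - 56/3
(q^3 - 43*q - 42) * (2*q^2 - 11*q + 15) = 2*q^5 - 11*q^4 - 71*q^3 + 389*q^2 - 183*q - 630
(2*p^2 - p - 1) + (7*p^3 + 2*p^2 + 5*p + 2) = 7*p^3 + 4*p^2 + 4*p + 1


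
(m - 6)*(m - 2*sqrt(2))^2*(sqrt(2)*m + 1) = sqrt(2)*m^4 - 6*sqrt(2)*m^3 - 7*m^3 + 4*sqrt(2)*m^2 + 42*m^2 - 24*sqrt(2)*m + 8*m - 48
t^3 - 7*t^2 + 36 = (t - 6)*(t - 3)*(t + 2)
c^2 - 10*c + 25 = (c - 5)^2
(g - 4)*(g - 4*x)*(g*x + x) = g^3*x - 4*g^2*x^2 - 3*g^2*x + 12*g*x^2 - 4*g*x + 16*x^2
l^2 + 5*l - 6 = (l - 1)*(l + 6)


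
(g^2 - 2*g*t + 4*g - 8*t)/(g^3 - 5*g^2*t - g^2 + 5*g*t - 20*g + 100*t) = (-g + 2*t)/(-g^2 + 5*g*t + 5*g - 25*t)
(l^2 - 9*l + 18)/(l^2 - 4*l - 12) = (l - 3)/(l + 2)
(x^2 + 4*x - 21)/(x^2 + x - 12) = (x + 7)/(x + 4)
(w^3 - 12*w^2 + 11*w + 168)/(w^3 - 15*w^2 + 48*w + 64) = (w^2 - 4*w - 21)/(w^2 - 7*w - 8)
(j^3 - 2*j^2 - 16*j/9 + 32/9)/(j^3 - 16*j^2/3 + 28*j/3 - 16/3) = (j + 4/3)/(j - 2)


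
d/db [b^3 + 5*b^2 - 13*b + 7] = 3*b^2 + 10*b - 13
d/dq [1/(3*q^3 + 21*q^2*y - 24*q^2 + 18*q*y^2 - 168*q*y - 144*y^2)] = (-3*q^2 - 14*q*y + 16*q - 6*y^2 + 56*y)/(3*(q^3 + 7*q^2*y - 8*q^2 + 6*q*y^2 - 56*q*y - 48*y^2)^2)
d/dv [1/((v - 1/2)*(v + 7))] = 2*(-4*v - 13)/(4*v^4 + 52*v^3 + 141*v^2 - 182*v + 49)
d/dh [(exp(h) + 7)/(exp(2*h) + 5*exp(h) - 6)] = (-(exp(h) + 7)*(2*exp(h) + 5) + exp(2*h) + 5*exp(h) - 6)*exp(h)/(exp(2*h) + 5*exp(h) - 6)^2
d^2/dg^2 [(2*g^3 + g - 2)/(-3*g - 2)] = 12*(-3*g^3 - 6*g^2 - 4*g + 4)/(27*g^3 + 54*g^2 + 36*g + 8)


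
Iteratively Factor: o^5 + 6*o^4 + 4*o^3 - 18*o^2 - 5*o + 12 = (o + 4)*(o^4 + 2*o^3 - 4*o^2 - 2*o + 3) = (o + 1)*(o + 4)*(o^3 + o^2 - 5*o + 3) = (o - 1)*(o + 1)*(o + 4)*(o^2 + 2*o - 3) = (o - 1)*(o + 1)*(o + 3)*(o + 4)*(o - 1)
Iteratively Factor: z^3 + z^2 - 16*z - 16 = (z - 4)*(z^2 + 5*z + 4) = (z - 4)*(z + 4)*(z + 1)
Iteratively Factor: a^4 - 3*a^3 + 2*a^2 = (a - 1)*(a^3 - 2*a^2) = a*(a - 1)*(a^2 - 2*a) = a*(a - 2)*(a - 1)*(a)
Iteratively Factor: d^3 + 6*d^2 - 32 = (d + 4)*(d^2 + 2*d - 8) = (d + 4)^2*(d - 2)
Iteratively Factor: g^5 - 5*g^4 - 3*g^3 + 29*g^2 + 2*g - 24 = (g + 1)*(g^4 - 6*g^3 + 3*g^2 + 26*g - 24) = (g - 3)*(g + 1)*(g^3 - 3*g^2 - 6*g + 8) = (g - 4)*(g - 3)*(g + 1)*(g^2 + g - 2) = (g - 4)*(g - 3)*(g + 1)*(g + 2)*(g - 1)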